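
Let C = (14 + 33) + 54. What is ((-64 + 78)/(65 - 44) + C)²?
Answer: 93025/9 ≈ 10336.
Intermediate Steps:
C = 101 (C = 47 + 54 = 101)
((-64 + 78)/(65 - 44) + C)² = ((-64 + 78)/(65 - 44) + 101)² = (14/21 + 101)² = (14*(1/21) + 101)² = (⅔ + 101)² = (305/3)² = 93025/9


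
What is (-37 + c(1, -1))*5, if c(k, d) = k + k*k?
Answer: -175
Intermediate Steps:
c(k, d) = k + k²
(-37 + c(1, -1))*5 = (-37 + 1*(1 + 1))*5 = (-37 + 1*2)*5 = (-37 + 2)*5 = -35*5 = -175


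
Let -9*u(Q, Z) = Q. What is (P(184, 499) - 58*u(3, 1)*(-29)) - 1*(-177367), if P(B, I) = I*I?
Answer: 1277422/3 ≈ 4.2581e+5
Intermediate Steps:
P(B, I) = I²
u(Q, Z) = -Q/9
(P(184, 499) - 58*u(3, 1)*(-29)) - 1*(-177367) = (499² - 58*(-⅑*3)*(-29)) - 1*(-177367) = (249001 - 58*(-⅓)*(-29)) + 177367 = (249001 - (-58)*(-29)/3) + 177367 = (249001 - 1*1682/3) + 177367 = (249001 - 1682/3) + 177367 = 745321/3 + 177367 = 1277422/3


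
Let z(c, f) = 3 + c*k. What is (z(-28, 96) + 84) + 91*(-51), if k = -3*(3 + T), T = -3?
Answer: -4554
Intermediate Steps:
k = 0 (k = -3*(3 - 3) = -3*0 = 0)
z(c, f) = 3 (z(c, f) = 3 + c*0 = 3 + 0 = 3)
(z(-28, 96) + 84) + 91*(-51) = (3 + 84) + 91*(-51) = 87 - 4641 = -4554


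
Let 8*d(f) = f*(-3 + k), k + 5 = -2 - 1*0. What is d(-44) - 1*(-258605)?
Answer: 258660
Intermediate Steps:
k = -7 (k = -5 + (-2 - 1*0) = -5 + (-2 + 0) = -5 - 2 = -7)
d(f) = -5*f/4 (d(f) = (f*(-3 - 7))/8 = (f*(-10))/8 = (-10*f)/8 = -5*f/4)
d(-44) - 1*(-258605) = -5/4*(-44) - 1*(-258605) = 55 + 258605 = 258660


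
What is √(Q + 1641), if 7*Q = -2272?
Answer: √64505/7 ≈ 36.283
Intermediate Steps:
Q = -2272/7 (Q = (⅐)*(-2272) = -2272/7 ≈ -324.57)
√(Q + 1641) = √(-2272/7 + 1641) = √(9215/7) = √64505/7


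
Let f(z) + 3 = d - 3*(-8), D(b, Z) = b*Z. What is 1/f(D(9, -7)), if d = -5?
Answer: 1/16 ≈ 0.062500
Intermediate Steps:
D(b, Z) = Z*b
f(z) = 16 (f(z) = -3 + (-5 - 3*(-8)) = -3 + (-5 + 24) = -3 + 19 = 16)
1/f(D(9, -7)) = 1/16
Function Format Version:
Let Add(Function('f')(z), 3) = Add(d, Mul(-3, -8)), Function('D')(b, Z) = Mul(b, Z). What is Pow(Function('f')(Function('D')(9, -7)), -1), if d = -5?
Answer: Rational(1, 16) ≈ 0.062500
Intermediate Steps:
Function('D')(b, Z) = Mul(Z, b)
Function('f')(z) = 16 (Function('f')(z) = Add(-3, Add(-5, Mul(-3, -8))) = Add(-3, Add(-5, 24)) = Add(-3, 19) = 16)
Pow(Function('f')(Function('D')(9, -7)), -1) = Pow(16, -1) = Rational(1, 16)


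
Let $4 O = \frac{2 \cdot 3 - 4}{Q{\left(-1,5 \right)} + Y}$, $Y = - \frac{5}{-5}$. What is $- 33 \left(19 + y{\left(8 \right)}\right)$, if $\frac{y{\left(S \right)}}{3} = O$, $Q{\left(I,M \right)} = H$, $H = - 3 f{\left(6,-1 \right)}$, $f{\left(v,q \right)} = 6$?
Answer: $- \frac{21219}{34} \approx -624.09$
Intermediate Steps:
$Y = 1$ ($Y = \left(-5\right) \left(- \frac{1}{5}\right) = 1$)
$H = -18$ ($H = \left(-3\right) 6 = -18$)
$Q{\left(I,M \right)} = -18$
$O = - \frac{1}{34}$ ($O = \frac{\left(2 \cdot 3 - 4\right) \frac{1}{-18 + 1}}{4} = \frac{\left(6 - 4\right) \frac{1}{-17}}{4} = \frac{2 \left(- \frac{1}{17}\right)}{4} = \frac{1}{4} \left(- \frac{2}{17}\right) = - \frac{1}{34} \approx -0.029412$)
$y{\left(S \right)} = - \frac{3}{34}$ ($y{\left(S \right)} = 3 \left(- \frac{1}{34}\right) = - \frac{3}{34}$)
$- 33 \left(19 + y{\left(8 \right)}\right) = - 33 \left(19 - \frac{3}{34}\right) = \left(-33\right) \frac{643}{34} = - \frac{21219}{34}$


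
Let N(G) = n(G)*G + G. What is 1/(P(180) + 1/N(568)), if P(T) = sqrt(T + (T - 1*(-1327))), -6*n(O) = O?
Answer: 478824/42975841951159 + 25474713664*sqrt(1687)/42975841951159 ≈ 0.024347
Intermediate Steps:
n(O) = -O/6
N(G) = G - G**2/6 (N(G) = (-G/6)*G + G = -G**2/6 + G = G - G**2/6)
P(T) = sqrt(1327 + 2*T) (P(T) = sqrt(T + (T + 1327)) = sqrt(T + (1327 + T)) = sqrt(1327 + 2*T))
1/(P(180) + 1/N(568)) = 1/(sqrt(1327 + 2*180) + 1/((1/6)*568*(6 - 1*568))) = 1/(sqrt(1327 + 360) + 1/((1/6)*568*(6 - 568))) = 1/(sqrt(1687) + 1/((1/6)*568*(-562))) = 1/(sqrt(1687) + 1/(-159608/3)) = 1/(sqrt(1687) - 3/159608) = 1/(-3/159608 + sqrt(1687))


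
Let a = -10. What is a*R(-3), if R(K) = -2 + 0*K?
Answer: 20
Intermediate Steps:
R(K) = -2 (R(K) = -2 + 0 = -2)
a*R(-3) = -10*(-2) = 20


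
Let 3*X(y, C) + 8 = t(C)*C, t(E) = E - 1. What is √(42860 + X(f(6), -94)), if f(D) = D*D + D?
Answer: √45834 ≈ 214.09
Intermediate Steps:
t(E) = -1 + E
f(D) = D + D² (f(D) = D² + D = D + D²)
X(y, C) = -8/3 + C*(-1 + C)/3 (X(y, C) = -8/3 + ((-1 + C)*C)/3 = -8/3 + (C*(-1 + C))/3 = -8/3 + C*(-1 + C)/3)
√(42860 + X(f(6), -94)) = √(42860 + (-8/3 + (⅓)*(-94)*(-1 - 94))) = √(42860 + (-8/3 + (⅓)*(-94)*(-95))) = √(42860 + (-8/3 + 8930/3)) = √(42860 + 2974) = √45834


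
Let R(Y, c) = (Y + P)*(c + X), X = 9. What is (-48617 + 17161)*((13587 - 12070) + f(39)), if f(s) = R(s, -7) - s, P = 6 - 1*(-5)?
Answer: -49637568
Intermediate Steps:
P = 11 (P = 6 + 5 = 11)
R(Y, c) = (9 + c)*(11 + Y) (R(Y, c) = (Y + 11)*(c + 9) = (11 + Y)*(9 + c) = (9 + c)*(11 + Y))
f(s) = 22 + s (f(s) = (99 + 9*s + 11*(-7) + s*(-7)) - s = (99 + 9*s - 77 - 7*s) - s = (22 + 2*s) - s = 22 + s)
(-48617 + 17161)*((13587 - 12070) + f(39)) = (-48617 + 17161)*((13587 - 12070) + (22 + 39)) = -31456*(1517 + 61) = -31456*1578 = -49637568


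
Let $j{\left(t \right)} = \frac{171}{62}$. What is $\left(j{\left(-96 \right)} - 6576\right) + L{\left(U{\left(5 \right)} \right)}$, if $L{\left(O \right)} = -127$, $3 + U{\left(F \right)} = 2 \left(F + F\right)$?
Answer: $- \frac{415415}{62} \approx -6700.2$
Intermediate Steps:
$j{\left(t \right)} = \frac{171}{62}$ ($j{\left(t \right)} = 171 \cdot \frac{1}{62} = \frac{171}{62}$)
$U{\left(F \right)} = -3 + 4 F$ ($U{\left(F \right)} = -3 + 2 \left(F + F\right) = -3 + 2 \cdot 2 F = -3 + 4 F$)
$\left(j{\left(-96 \right)} - 6576\right) + L{\left(U{\left(5 \right)} \right)} = \left(\frac{171}{62} - 6576\right) - 127 = - \frac{407541}{62} - 127 = - \frac{415415}{62}$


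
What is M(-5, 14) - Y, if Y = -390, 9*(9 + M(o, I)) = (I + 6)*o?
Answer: 3329/9 ≈ 369.89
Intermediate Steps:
M(o, I) = -9 + o*(6 + I)/9 (M(o, I) = -9 + ((I + 6)*o)/9 = -9 + ((6 + I)*o)/9 = -9 + (o*(6 + I))/9 = -9 + o*(6 + I)/9)
M(-5, 14) - Y = (-9 + (2/3)*(-5) + (1/9)*14*(-5)) - 1*(-390) = (-9 - 10/3 - 70/9) + 390 = -181/9 + 390 = 3329/9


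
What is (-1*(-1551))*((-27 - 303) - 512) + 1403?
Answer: -1304539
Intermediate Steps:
(-1*(-1551))*((-27 - 303) - 512) + 1403 = 1551*(-330 - 512) + 1403 = 1551*(-842) + 1403 = -1305942 + 1403 = -1304539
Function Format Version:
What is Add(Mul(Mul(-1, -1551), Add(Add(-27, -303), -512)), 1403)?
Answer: -1304539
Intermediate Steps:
Add(Mul(Mul(-1, -1551), Add(Add(-27, -303), -512)), 1403) = Add(Mul(1551, Add(-330, -512)), 1403) = Add(Mul(1551, -842), 1403) = Add(-1305942, 1403) = -1304539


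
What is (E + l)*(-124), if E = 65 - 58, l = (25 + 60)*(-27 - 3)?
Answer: 315332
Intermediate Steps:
l = -2550 (l = 85*(-30) = -2550)
E = 7
(E + l)*(-124) = (7 - 2550)*(-124) = -2543*(-124) = 315332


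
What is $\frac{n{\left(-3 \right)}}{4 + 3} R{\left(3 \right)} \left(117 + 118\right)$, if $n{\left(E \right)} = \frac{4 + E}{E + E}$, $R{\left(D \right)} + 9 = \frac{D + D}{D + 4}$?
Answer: $\frac{4465}{98} \approx 45.561$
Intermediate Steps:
$R{\left(D \right)} = -9 + \frac{2 D}{4 + D}$ ($R{\left(D \right)} = -9 + \frac{D + D}{D + 4} = -9 + \frac{2 D}{4 + D}$)
$n{\left(E \right)} = \frac{4 + E}{2 E}$
$\frac{n{\left(-3 \right)}}{4 + 3} R{\left(3 \right)} \left(117 + 118\right) = \frac{\frac{1}{2} \frac{1}{-3} \left(4 - 3\right)}{4 + 3} \frac{-36 - 21}{4 + 3} \left(117 + 118\right) = \frac{\frac{1}{2} \left(- \frac{1}{3}\right) 1}{7} \frac{-36 - 21}{7} \cdot 235 = \frac{1}{7} \left(- \frac{1}{6}\right) \frac{1}{7} \left(-57\right) 235 = \left(- \frac{1}{42}\right) \left(- \frac{57}{7}\right) 235 = \frac{19}{98} \cdot 235 = \frac{4465}{98}$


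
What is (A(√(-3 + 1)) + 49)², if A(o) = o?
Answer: (49 + I*√2)² ≈ 2399.0 + 138.59*I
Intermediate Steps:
(A(√(-3 + 1)) + 49)² = (√(-3 + 1) + 49)² = (√(-2) + 49)² = (I*√2 + 49)² = (49 + I*√2)²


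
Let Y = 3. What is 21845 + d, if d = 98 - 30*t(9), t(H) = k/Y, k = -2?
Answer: 21963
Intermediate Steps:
t(H) = -⅔ (t(H) = -2/3 = -2*⅓ = -⅔)
d = 118 (d = 98 - 30*(-⅔) = 98 + 20 = 118)
21845 + d = 21845 + 118 = 21963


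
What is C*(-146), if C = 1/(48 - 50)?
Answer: 73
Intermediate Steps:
C = -1/2 (C = 1/(-2) = -1/2 ≈ -0.50000)
C*(-146) = -1/2*(-146) = 73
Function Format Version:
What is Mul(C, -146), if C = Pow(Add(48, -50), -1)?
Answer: 73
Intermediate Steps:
C = Rational(-1, 2) (C = Pow(-2, -1) = Rational(-1, 2) ≈ -0.50000)
Mul(C, -146) = Mul(Rational(-1, 2), -146) = 73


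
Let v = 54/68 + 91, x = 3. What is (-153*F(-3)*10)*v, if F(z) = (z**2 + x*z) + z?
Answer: 421335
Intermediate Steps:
v = 3121/34 (v = 54*(1/68) + 91 = 27/34 + 91 = 3121/34 ≈ 91.794)
F(z) = z**2 + 4*z (F(z) = (z**2 + 3*z) + z = z**2 + 4*z)
(-153*F(-3)*10)*v = -153*(-3*(4 - 3))*10*(3121/34) = -153*(-3*1)*10*(3121/34) = -(-459)*10*(3121/34) = -153*(-30)*(3121/34) = 4590*(3121/34) = 421335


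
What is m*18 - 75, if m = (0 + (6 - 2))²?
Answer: 213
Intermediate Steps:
m = 16 (m = (0 + 4)² = 4² = 16)
m*18 - 75 = 16*18 - 75 = 288 - 75 = 213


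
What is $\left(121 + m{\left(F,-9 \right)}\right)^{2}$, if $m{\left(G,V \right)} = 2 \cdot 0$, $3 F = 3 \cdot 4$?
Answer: $14641$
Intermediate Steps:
$F = 4$ ($F = \frac{3 \cdot 4}{3} = \frac{1}{3} \cdot 12 = 4$)
$m{\left(G,V \right)} = 0$
$\left(121 + m{\left(F,-9 \right)}\right)^{2} = \left(121 + 0\right)^{2} = 121^{2} = 14641$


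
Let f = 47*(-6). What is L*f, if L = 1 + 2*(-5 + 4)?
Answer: 282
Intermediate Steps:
L = -1 (L = 1 + 2*(-1) = 1 - 2 = -1)
f = -282
L*f = -1*(-282) = 282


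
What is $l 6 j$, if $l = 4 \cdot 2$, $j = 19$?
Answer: $912$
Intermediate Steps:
$l = 8$
$l 6 j = 8 \cdot 6 \cdot 19 = 48 \cdot 19 = 912$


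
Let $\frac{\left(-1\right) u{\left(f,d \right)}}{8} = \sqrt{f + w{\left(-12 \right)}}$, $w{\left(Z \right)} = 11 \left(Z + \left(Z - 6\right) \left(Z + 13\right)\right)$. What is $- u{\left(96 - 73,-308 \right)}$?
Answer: $8 i \sqrt{307} \approx 140.17 i$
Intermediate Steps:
$w{\left(Z \right)} = 11 Z + 11 \left(-6 + Z\right) \left(13 + Z\right)$ ($w{\left(Z \right)} = 11 \left(Z + \left(-6 + Z\right) \left(13 + Z\right)\right) = 11 Z + 11 \left(-6 + Z\right) \left(13 + Z\right)$)
$u{\left(f,d \right)} = - 8 \sqrt{-330 + f}$ ($u{\left(f,d \right)} = - 8 \sqrt{f + \left(-858 + 11 \left(-12\right)^{2} + 88 \left(-12\right)\right)} = - 8 \sqrt{f - 330} = - 8 \sqrt{-330 + f}$)
$- u{\left(96 - 73,-308 \right)} = - \left(-8\right) \sqrt{-330 + \left(96 - 73\right)} = - \left(-8\right) \sqrt{-330 + 23} = - \left(-8\right) \sqrt{-307} = - \left(-8\right) i \sqrt{307} = 8 i \sqrt{307}$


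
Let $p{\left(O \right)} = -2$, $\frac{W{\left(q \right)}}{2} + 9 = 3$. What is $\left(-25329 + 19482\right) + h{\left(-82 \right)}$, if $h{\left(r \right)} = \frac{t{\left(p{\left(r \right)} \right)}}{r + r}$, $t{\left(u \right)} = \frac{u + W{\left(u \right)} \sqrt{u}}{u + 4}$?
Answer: $- \frac{958907}{164} + \frac{3 i \sqrt{2}}{82} \approx -5847.0 + 0.05174 i$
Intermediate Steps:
$W{\left(q \right)} = -12$ ($W{\left(q \right)} = -18 + 2 \cdot 3 = -18 + 6 = -12$)
$t{\left(u \right)} = \frac{u - 12 \sqrt{u}}{4 + u}$ ($t{\left(u \right)} = \frac{u - 12 \sqrt{u}}{u + 4} = \frac{u - 12 \sqrt{u}}{4 + u}$)
$h{\left(r \right)} = \frac{-1 - 6 i \sqrt{2}}{2 r}$ ($h{\left(r \right)} = \frac{\frac{1}{4 - 2} \left(-2 - 12 \sqrt{-2}\right)}{r + r} = \frac{\frac{1}{2} \left(-2 - 12 i \sqrt{2}\right)}{2 r} = \frac{1}{2 r} \frac{-2 - 12 i \sqrt{2}}{2} = \frac{1}{2 r} \left(-1 - 6 i \sqrt{2}\right) = \frac{-1 - 6 i \sqrt{2}}{2 r}$)
$\left(-25329 + 19482\right) + h{\left(-82 \right)} = \left(-25329 + 19482\right) + \frac{-1 - 6 i \sqrt{2}}{2 \left(-82\right)} = -5847 + \frac{1}{2} \left(- \frac{1}{82}\right) \left(-1 - 6 i \sqrt{2}\right) = -5847 + \left(\frac{1}{164} + \frac{3 i \sqrt{2}}{82}\right) = - \frac{958907}{164} + \frac{3 i \sqrt{2}}{82}$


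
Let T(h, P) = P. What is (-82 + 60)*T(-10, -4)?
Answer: 88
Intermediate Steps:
(-82 + 60)*T(-10, -4) = (-82 + 60)*(-4) = -22*(-4) = 88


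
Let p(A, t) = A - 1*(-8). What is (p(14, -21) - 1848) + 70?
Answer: -1756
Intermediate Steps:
p(A, t) = 8 + A (p(A, t) = A + 8 = 8 + A)
(p(14, -21) - 1848) + 70 = ((8 + 14) - 1848) + 70 = (22 - 1848) + 70 = -1826 + 70 = -1756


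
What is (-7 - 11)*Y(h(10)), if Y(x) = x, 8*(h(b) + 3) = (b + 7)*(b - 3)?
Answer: -855/4 ≈ -213.75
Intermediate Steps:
h(b) = -3 + (-3 + b)*(7 + b)/8 (h(b) = -3 + ((b + 7)*(b - 3))/8 = -3 + ((7 + b)*(-3 + b))/8 = -3 + ((-3 + b)*(7 + b))/8 = -3 + (-3 + b)*(7 + b)/8)
(-7 - 11)*Y(h(10)) = (-7 - 11)*(-45/8 + (½)*10 + (⅛)*10²) = -18*(-45/8 + 5 + (⅛)*100) = -18*(-45/8 + 5 + 25/2) = -18*95/8 = -855/4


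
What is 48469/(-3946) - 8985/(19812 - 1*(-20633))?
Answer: -399156703/31919194 ≈ -12.505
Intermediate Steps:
48469/(-3946) - 8985/(19812 - 1*(-20633)) = 48469*(-1/3946) - 8985/(19812 + 20633) = -48469/3946 - 8985/40445 = -48469/3946 - 8985*1/40445 = -48469/3946 - 1797/8089 = -399156703/31919194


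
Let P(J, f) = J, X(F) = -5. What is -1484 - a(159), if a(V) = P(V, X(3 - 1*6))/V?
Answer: -1485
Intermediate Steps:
a(V) = 1 (a(V) = V/V = 1)
-1484 - a(159) = -1484 - 1*1 = -1484 - 1 = -1485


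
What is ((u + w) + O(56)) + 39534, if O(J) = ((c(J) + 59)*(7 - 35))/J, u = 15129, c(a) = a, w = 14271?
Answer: 137753/2 ≈ 68877.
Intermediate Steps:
O(J) = (-1652 - 28*J)/J (O(J) = ((J + 59)*(7 - 35))/J = ((59 + J)*(-28))/J = (-1652 - 28*J)/J)
((u + w) + O(56)) + 39534 = ((15129 + 14271) + (-28 - 1652/56)) + 39534 = (29400 + (-28 - 1652*1/56)) + 39534 = (29400 + (-28 - 59/2)) + 39534 = (29400 - 115/2) + 39534 = 58685/2 + 39534 = 137753/2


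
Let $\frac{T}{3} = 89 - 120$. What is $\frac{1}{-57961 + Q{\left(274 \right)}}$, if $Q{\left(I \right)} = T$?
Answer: $- \frac{1}{58054} \approx -1.7225 \cdot 10^{-5}$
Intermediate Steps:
$T = -93$ ($T = 3 \left(89 - 120\right) = 3 \left(-31\right) = -93$)
$Q{\left(I \right)} = -93$
$\frac{1}{-57961 + Q{\left(274 \right)}} = \frac{1}{-57961 - 93} = \frac{1}{-58054} = - \frac{1}{58054}$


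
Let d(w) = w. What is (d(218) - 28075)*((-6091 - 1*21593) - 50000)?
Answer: 2164043188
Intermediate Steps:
(d(218) - 28075)*((-6091 - 1*21593) - 50000) = (218 - 28075)*((-6091 - 1*21593) - 50000) = -27857*((-6091 - 21593) - 50000) = -27857*(-27684 - 50000) = -27857*(-77684) = 2164043188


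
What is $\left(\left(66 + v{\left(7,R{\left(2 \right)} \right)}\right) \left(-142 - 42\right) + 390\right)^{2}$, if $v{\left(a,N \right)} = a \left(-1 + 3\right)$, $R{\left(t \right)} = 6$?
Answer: $205348900$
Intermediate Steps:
$v{\left(a,N \right)} = 2 a$ ($v{\left(a,N \right)} = a 2 = 2 a$)
$\left(\left(66 + v{\left(7,R{\left(2 \right)} \right)}\right) \left(-142 - 42\right) + 390\right)^{2} = \left(\left(66 + 2 \cdot 7\right) \left(-142 - 42\right) + 390\right)^{2} = \left(\left(66 + 14\right) \left(-184\right) + 390\right)^{2} = \left(80 \left(-184\right) + 390\right)^{2} = \left(-14720 + 390\right)^{2} = \left(-14330\right)^{2} = 205348900$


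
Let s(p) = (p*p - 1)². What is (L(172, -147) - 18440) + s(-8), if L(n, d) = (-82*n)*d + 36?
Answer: 2058853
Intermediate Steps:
L(n, d) = 36 - 82*d*n (L(n, d) = -82*d*n + 36 = 36 - 82*d*n)
s(p) = (-1 + p²)² (s(p) = (p² - 1)² = (-1 + p²)²)
(L(172, -147) - 18440) + s(-8) = ((36 - 82*(-147)*172) - 18440) + (-1 + (-8)²)² = ((36 + 2073288) - 18440) + (-1 + 64)² = (2073324 - 18440) + 63² = 2054884 + 3969 = 2058853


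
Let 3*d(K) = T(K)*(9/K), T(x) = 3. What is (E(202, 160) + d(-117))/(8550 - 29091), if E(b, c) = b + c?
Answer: -4705/267033 ≈ -0.017620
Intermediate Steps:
d(K) = 9/K (d(K) = (3*(9/K))/3 = (27/K)/3 = 9/K)
(E(202, 160) + d(-117))/(8550 - 29091) = ((202 + 160) + 9/(-117))/(8550 - 29091) = (362 + 9*(-1/117))/(-20541) = (362 - 1/13)*(-1/20541) = (4705/13)*(-1/20541) = -4705/267033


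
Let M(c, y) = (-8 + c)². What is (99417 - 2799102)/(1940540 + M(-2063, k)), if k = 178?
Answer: -899895/2076527 ≈ -0.43337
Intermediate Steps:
(99417 - 2799102)/(1940540 + M(-2063, k)) = (99417 - 2799102)/(1940540 + (-8 - 2063)²) = -2699685/(1940540 + (-2071)²) = -2699685/(1940540 + 4289041) = -2699685/6229581 = -2699685*1/6229581 = -899895/2076527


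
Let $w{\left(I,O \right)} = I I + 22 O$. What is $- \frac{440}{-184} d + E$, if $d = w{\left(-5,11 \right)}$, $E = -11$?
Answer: $\frac{14432}{23} \approx 627.48$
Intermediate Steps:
$w{\left(I,O \right)} = I^{2} + 22 O$
$d = 267$ ($d = \left(-5\right)^{2} + 22 \cdot 11 = 25 + 242 = 267$)
$- \frac{440}{-184} d + E = - \frac{440}{-184} \cdot 267 - 11 = \left(-440\right) \left(- \frac{1}{184}\right) 267 - 11 = \frac{55}{23} \cdot 267 - 11 = \frac{14685}{23} - 11 = \frac{14432}{23}$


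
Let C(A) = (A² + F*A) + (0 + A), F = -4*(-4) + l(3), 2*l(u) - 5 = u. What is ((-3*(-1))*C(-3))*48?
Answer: -7776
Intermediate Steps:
l(u) = 5/2 + u/2
F = 20 (F = -4*(-4) + (5/2 + (½)*3) = 16 + (5/2 + 3/2) = 16 + 4 = 20)
C(A) = A² + 21*A (C(A) = (A² + 20*A) + (0 + A) = (A² + 20*A) + A = A² + 21*A)
((-3*(-1))*C(-3))*48 = ((-3*(-1))*(-3*(21 - 3)))*48 = (3*(-3*18))*48 = (3*(-54))*48 = -162*48 = -7776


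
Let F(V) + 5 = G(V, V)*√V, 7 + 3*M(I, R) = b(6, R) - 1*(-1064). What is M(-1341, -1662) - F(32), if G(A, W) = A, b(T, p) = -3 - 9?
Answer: 1060/3 - 128*√2 ≈ 172.31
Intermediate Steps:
b(T, p) = -12
M(I, R) = 1045/3 (M(I, R) = -7/3 + (-12 - 1*(-1064))/3 = -7/3 + (-12 + 1064)/3 = -7/3 + (⅓)*1052 = -7/3 + 1052/3 = 1045/3)
F(V) = -5 + V^(3/2) (F(V) = -5 + V*√V = -5 + V^(3/2))
M(-1341, -1662) - F(32) = 1045/3 - (-5 + 32^(3/2)) = 1045/3 - (-5 + 128*√2) = 1045/3 + (5 - 128*√2) = 1060/3 - 128*√2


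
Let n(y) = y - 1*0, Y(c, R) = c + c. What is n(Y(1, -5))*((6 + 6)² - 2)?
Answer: 284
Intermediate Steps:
Y(c, R) = 2*c
n(y) = y (n(y) = y + 0 = y)
n(Y(1, -5))*((6 + 6)² - 2) = (2*1)*((6 + 6)² - 2) = 2*(12² - 2) = 2*(144 - 2) = 2*142 = 284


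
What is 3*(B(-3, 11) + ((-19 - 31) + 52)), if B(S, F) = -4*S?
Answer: 42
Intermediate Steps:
3*(B(-3, 11) + ((-19 - 31) + 52)) = 3*(-4*(-3) + ((-19 - 31) + 52)) = 3*(12 + (-50 + 52)) = 3*(12 + 2) = 3*14 = 42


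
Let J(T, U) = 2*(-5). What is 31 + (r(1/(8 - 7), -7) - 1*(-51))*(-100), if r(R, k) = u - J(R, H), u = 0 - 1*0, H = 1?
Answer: -6069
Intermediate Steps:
u = 0 (u = 0 + 0 = 0)
J(T, U) = -10
r(R, k) = 10 (r(R, k) = 0 - 1*(-10) = 0 + 10 = 10)
31 + (r(1/(8 - 7), -7) - 1*(-51))*(-100) = 31 + (10 - 1*(-51))*(-100) = 31 + (10 + 51)*(-100) = 31 + 61*(-100) = 31 - 6100 = -6069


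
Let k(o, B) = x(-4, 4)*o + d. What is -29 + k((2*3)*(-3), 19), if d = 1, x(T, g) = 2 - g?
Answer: 8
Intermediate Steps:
k(o, B) = 1 - 2*o (k(o, B) = (2 - 1*4)*o + 1 = (2 - 4)*o + 1 = -2*o + 1 = 1 - 2*o)
-29 + k((2*3)*(-3), 19) = -29 + (1 - 2*2*3*(-3)) = -29 + (1 - 12*(-3)) = -29 + (1 - 2*(-18)) = -29 + (1 + 36) = -29 + 37 = 8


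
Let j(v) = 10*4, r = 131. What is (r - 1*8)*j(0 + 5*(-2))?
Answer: 4920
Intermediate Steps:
j(v) = 40
(r - 1*8)*j(0 + 5*(-2)) = (131 - 1*8)*40 = (131 - 8)*40 = 123*40 = 4920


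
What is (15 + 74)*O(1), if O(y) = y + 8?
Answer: 801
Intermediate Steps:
O(y) = 8 + y
(15 + 74)*O(1) = (15 + 74)*(8 + 1) = 89*9 = 801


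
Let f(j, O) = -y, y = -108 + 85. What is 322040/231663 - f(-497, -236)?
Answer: -5006209/231663 ≈ -21.610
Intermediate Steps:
y = -23
f(j, O) = 23 (f(j, O) = -1*(-23) = 23)
322040/231663 - f(-497, -236) = 322040/231663 - 1*23 = 322040*(1/231663) - 23 = 322040/231663 - 23 = -5006209/231663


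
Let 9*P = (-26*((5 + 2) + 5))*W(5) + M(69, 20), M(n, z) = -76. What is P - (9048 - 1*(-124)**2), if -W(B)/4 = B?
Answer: 63116/9 ≈ 7012.9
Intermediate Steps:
W(B) = -4*B
P = 6164/9 (P = ((-26*((5 + 2) + 5))*(-4*5) - 76)/9 = (-26*(7 + 5)*(-20) - 76)/9 = (-26*12*(-20) - 76)/9 = (-312*(-20) - 76)/9 = (6240 - 76)/9 = (1/9)*6164 = 6164/9 ≈ 684.89)
P - (9048 - 1*(-124)**2) = 6164/9 - (9048 - 1*(-124)**2) = 6164/9 - (9048 - 1*15376) = 6164/9 - (9048 - 15376) = 6164/9 - 1*(-6328) = 6164/9 + 6328 = 63116/9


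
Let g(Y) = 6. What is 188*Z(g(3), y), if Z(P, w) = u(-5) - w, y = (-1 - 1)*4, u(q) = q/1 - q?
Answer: 1504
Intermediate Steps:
u(q) = 0 (u(q) = q*1 - q = q - q = 0)
y = -8 (y = -2*4 = -8)
Z(P, w) = -w (Z(P, w) = 0 - w = -w)
188*Z(g(3), y) = 188*(-1*(-8)) = 188*8 = 1504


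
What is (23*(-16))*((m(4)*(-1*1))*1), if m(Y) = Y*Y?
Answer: 5888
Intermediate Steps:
m(Y) = Y²
(23*(-16))*((m(4)*(-1*1))*1) = (23*(-16))*((4²*(-1*1))*1) = -368*16*(-1) = -(-5888) = -368*(-16) = 5888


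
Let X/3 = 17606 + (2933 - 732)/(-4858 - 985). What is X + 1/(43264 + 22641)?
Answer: 20338874239598/385082915 ≈ 52817.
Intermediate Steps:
X = 308608971/5843 (X = 3*(17606 + (2933 - 732)/(-4858 - 985)) = 3*(17606 + 2201/(-5843)) = 3*(17606 + 2201*(-1/5843)) = 3*(17606 - 2201/5843) = 3*(102869657/5843) = 308608971/5843 ≈ 52817.)
X + 1/(43264 + 22641) = 308608971/5843 + 1/(43264 + 22641) = 308608971/5843 + 1/65905 = 20338874239598/385082915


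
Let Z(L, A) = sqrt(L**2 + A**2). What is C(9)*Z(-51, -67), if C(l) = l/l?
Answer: sqrt(7090) ≈ 84.202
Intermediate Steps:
Z(L, A) = sqrt(A**2 + L**2)
C(l) = 1
C(9)*Z(-51, -67) = 1*sqrt((-67)**2 + (-51)**2) = 1*sqrt(4489 + 2601) = 1*sqrt(7090) = sqrt(7090)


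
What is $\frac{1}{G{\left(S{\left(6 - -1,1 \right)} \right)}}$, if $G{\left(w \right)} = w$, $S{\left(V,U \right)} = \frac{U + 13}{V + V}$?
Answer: $1$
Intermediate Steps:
$S{\left(V,U \right)} = \frac{13 + U}{2 V}$
$\frac{1}{G{\left(S{\left(6 - -1,1 \right)} \right)}} = \frac{1}{\frac{1}{2} \frac{1}{6 - -1} \left(13 + 1\right)} = \frac{1}{\frac{1}{2} \frac{1}{6 + 1} \cdot 14} = \frac{1}{\frac{1}{2} \cdot \frac{1}{7} \cdot 14} = 1^{-1} = 1$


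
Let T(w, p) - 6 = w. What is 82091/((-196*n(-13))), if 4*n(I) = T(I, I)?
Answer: 82091/343 ≈ 239.33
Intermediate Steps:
T(w, p) = 6 + w
n(I) = 3/2 + I/4 (n(I) = (6 + I)/4 = 3/2 + I/4)
82091/((-196*n(-13))) = 82091/((-196*(3/2 + (1/4)*(-13)))) = 82091/((-196*(3/2 - 13/4))) = 82091/((-196*(-7/4))) = 82091/343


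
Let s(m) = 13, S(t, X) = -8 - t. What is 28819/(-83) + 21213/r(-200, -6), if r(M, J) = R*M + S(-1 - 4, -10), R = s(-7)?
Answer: -76776536/216049 ≈ -355.37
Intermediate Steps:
R = 13
r(M, J) = -3 + 13*M (r(M, J) = 13*M + (-8 - (-1 - 4)) = 13*M + (-8 - 1*(-5)) = 13*M + (-8 + 5) = 13*M - 3 = -3 + 13*M)
28819/(-83) + 21213/r(-200, -6) = 28819/(-83) + 21213/(-3 + 13*(-200)) = 28819*(-1/83) + 21213/(-3 - 2600) = -28819/83 + 21213/(-2603) = -28819/83 + 21213*(-1/2603) = -28819/83 - 21213/2603 = -76776536/216049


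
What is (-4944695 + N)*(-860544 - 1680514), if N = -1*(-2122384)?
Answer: 7171655945038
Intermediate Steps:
N = 2122384
(-4944695 + N)*(-860544 - 1680514) = (-4944695 + 2122384)*(-860544 - 1680514) = -2822311*(-2541058) = 7171655945038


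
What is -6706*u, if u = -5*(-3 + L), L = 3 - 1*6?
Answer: -201180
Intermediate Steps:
L = -3 (L = 3 - 6 = -3)
u = 30 (u = -5*(-3 - 3) = -5*(-6) = 30)
-6706*u = -6706*30 = -201180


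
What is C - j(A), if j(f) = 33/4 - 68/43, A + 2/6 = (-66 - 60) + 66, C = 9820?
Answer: 1687893/172 ≈ 9813.3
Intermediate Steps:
A = -181/3 (A = -1/3 + ((-66 - 60) + 66) = -1/3 + (-126 + 66) = -1/3 - 60 = -181/3 ≈ -60.333)
j(f) = 1147/172 (j(f) = 33*(1/4) - 68*1/43 = 33/4 - 68/43 = 1147/172)
C - j(A) = 9820 - 1*1147/172 = 9820 - 1147/172 = 1687893/172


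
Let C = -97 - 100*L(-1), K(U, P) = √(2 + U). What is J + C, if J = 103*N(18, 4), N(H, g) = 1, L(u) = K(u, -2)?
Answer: -94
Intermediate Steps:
L(u) = √(2 + u)
J = 103 (J = 103*1 = 103)
C = -197 (C = -97 - 100*√(2 - 1) = -97 - 100*√1 = -97 - 100*1 = -97 - 100 = -197)
J + C = 103 - 197 = -94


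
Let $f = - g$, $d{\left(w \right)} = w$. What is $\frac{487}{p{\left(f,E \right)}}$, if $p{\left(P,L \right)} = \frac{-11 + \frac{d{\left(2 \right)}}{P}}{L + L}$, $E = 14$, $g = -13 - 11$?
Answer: $- \frac{163632}{131} \approx -1249.1$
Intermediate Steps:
$g = -24$ ($g = -13 - 11 = -24$)
$f = 24$ ($f = \left(-1\right) \left(-24\right) = 24$)
$p{\left(P,L \right)} = \frac{-11 + \frac{2}{P}}{2 L}$ ($p{\left(P,L \right)} = \frac{-11 + \frac{2}{P}}{L + L} = \frac{-11 + \frac{2}{P}}{2 L}$)
$\frac{487}{p{\left(f,E \right)}} = \frac{487}{\frac{1}{2} \cdot \frac{1}{14} \cdot \frac{1}{24} \left(2 - 264\right)} = \frac{487}{\frac{1}{2} \cdot \frac{1}{14} \cdot \frac{1}{24} \left(-262\right)} = \frac{487}{- \frac{131}{336}} = 487 \left(- \frac{336}{131}\right) = - \frac{163632}{131}$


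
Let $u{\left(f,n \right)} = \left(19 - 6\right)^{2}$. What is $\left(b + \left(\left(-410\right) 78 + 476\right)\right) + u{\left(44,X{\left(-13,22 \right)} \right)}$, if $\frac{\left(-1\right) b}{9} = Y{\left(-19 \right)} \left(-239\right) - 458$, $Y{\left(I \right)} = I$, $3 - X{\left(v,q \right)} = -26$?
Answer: $-68082$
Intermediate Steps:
$X{\left(v,q \right)} = 29$ ($X{\left(v,q \right)} = 3 - -26 = 3 + 26 = 29$)
$u{\left(f,n \right)} = 169$ ($u{\left(f,n \right)} = 13^{2} = 169$)
$b = -36747$ ($b = - 9 \left(\left(-19\right) \left(-239\right) - 458\right) = - 9 \left(4541 - 458\right) = \left(-9\right) 4083 = -36747$)
$\left(b + \left(\left(-410\right) 78 + 476\right)\right) + u{\left(44,X{\left(-13,22 \right)} \right)} = \left(-36747 + \left(\left(-410\right) 78 + 476\right)\right) + 169 = \left(-36747 + \left(-31980 + 476\right)\right) + 169 = \left(-36747 - 31504\right) + 169 = -68251 + 169 = -68082$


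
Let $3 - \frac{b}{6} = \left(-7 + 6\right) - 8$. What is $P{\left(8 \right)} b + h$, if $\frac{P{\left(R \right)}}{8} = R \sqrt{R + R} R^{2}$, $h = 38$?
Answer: $1179686$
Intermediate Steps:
$b = 72$ ($b = 18 - 6 \left(\left(-7 + 6\right) - 8\right) = 18 - 6 \left(-1 - 8\right) = 18 - -54 = 18 + 54 = 72$)
$P{\left(R \right)} = 8 \sqrt{2} R^{\frac{7}{2}}$ ($P{\left(R \right)} = 8 R \sqrt{R + R} R^{2} = 8 R \sqrt{2 R} R^{2} = 8 R \sqrt{2} \sqrt{R} R^{2} = 8 \sqrt{2} R^{\frac{3}{2}} R^{2} = 8 \sqrt{2} R^{\frac{7}{2}}$)
$P{\left(8 \right)} b + h = 8 \sqrt{2} \cdot 8^{\frac{7}{2}} \cdot 72 + 38 = 8 \sqrt{2} \cdot 1024 \sqrt{2} \cdot 72 + 38 = 16384 \cdot 72 + 38 = 1179648 + 38 = 1179686$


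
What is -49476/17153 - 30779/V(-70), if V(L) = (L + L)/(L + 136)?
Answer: 2488422693/171530 ≈ 14507.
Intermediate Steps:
V(L) = 2*L/(136 + L) (V(L) = (2*L)/(136 + L) = 2*L/(136 + L))
-49476/17153 - 30779/V(-70) = -49476/17153 - 30779/(2*(-70)/(136 - 70)) = -49476*1/17153 - 30779/(2*(-70)/66) = -49476/17153 - 30779/(2*(-70)*(1/66)) = -49476/17153 - 30779/(-70/33) = -49476/17153 - 30779*(-33/70) = -49476/17153 + 145101/10 = 2488422693/171530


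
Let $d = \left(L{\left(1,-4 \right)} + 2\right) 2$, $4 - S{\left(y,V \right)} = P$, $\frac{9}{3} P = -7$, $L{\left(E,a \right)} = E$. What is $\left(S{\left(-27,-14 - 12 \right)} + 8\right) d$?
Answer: $86$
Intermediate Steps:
$P = - \frac{7}{3}$ ($P = \frac{1}{3} \left(-7\right) = - \frac{7}{3} \approx -2.3333$)
$S{\left(y,V \right)} = \frac{19}{3}$ ($S{\left(y,V \right)} = 4 - - \frac{7}{3} = 4 + \frac{7}{3} = \frac{19}{3}$)
$d = 6$ ($d = \left(1 + 2\right) 2 = 3 \cdot 2 = 6$)
$\left(S{\left(-27,-14 - 12 \right)} + 8\right) d = \left(\frac{19}{3} + 8\right) 6 = \frac{43}{3} \cdot 6 = 86$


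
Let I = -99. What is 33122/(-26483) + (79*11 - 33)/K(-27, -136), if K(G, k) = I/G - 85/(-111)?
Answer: 203435037/1085803 ≈ 187.36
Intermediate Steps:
K(G, k) = 85/111 - 99/G (K(G, k) = -99/G - 85/(-111) = -99/G - 85*(-1/111) = -99/G + 85/111 = 85/111 - 99/G)
33122/(-26483) + (79*11 - 33)/K(-27, -136) = 33122/(-26483) + (79*11 - 33)/(85/111 - 99/(-27)) = 33122*(-1/26483) + (869 - 33)/(85/111 - 99*(-1/27)) = -33122/26483 + 836/(85/111 + 11/3) = -33122/26483 + 836/(164/37) = -33122/26483 + 836*(37/164) = -33122/26483 + 7733/41 = 203435037/1085803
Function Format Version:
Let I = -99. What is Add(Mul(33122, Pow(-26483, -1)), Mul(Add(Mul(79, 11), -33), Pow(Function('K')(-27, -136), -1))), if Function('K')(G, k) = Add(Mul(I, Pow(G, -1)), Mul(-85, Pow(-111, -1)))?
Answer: Rational(203435037, 1085803) ≈ 187.36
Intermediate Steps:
Function('K')(G, k) = Add(Rational(85, 111), Mul(-99, Pow(G, -1))) (Function('K')(G, k) = Add(Mul(-99, Pow(G, -1)), Mul(-85, Pow(-111, -1))) = Add(Mul(-99, Pow(G, -1)), Mul(-85, Rational(-1, 111))) = Add(Mul(-99, Pow(G, -1)), Rational(85, 111)) = Add(Rational(85, 111), Mul(-99, Pow(G, -1))))
Add(Mul(33122, Pow(-26483, -1)), Mul(Add(Mul(79, 11), -33), Pow(Function('K')(-27, -136), -1))) = Add(Mul(33122, Pow(-26483, -1)), Mul(Add(Mul(79, 11), -33), Pow(Add(Rational(85, 111), Mul(-99, Pow(-27, -1))), -1))) = Add(Mul(33122, Rational(-1, 26483)), Mul(Add(869, -33), Pow(Add(Rational(85, 111), Mul(-99, Rational(-1, 27))), -1))) = Add(Rational(-33122, 26483), Mul(836, Pow(Add(Rational(85, 111), Rational(11, 3)), -1))) = Add(Rational(-33122, 26483), Mul(836, Pow(Rational(164, 37), -1))) = Add(Rational(-33122, 26483), Mul(836, Rational(37, 164))) = Add(Rational(-33122, 26483), Rational(7733, 41)) = Rational(203435037, 1085803)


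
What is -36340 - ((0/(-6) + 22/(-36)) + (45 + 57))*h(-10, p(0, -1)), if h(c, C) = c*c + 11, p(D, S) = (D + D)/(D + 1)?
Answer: -285565/6 ≈ -47594.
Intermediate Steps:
p(D, S) = 2*D/(1 + D) (p(D, S) = (2*D)/(1 + D) = 2*D/(1 + D))
h(c, C) = 11 + c² (h(c, C) = c² + 11 = 11 + c²)
-36340 - ((0/(-6) + 22/(-36)) + (45 + 57))*h(-10, p(0, -1)) = -36340 - ((0/(-6) + 22/(-36)) + (45 + 57))*(11 + (-10)²) = -36340 - ((0*(-⅙) + 22*(-1/36)) + 102)*(11 + 100) = -36340 - ((0 - 11/18) + 102)*111 = -36340 - (-11/18 + 102)*111 = -36340 - 1825*111/18 = -36340 - 1*67525/6 = -36340 - 67525/6 = -285565/6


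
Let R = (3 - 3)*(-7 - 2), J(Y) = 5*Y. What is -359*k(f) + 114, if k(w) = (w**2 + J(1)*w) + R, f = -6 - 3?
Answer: -12810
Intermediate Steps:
R = 0 (R = 0*(-9) = 0)
f = -9
k(w) = w**2 + 5*w (k(w) = (w**2 + (5*1)*w) + 0 = (w**2 + 5*w) + 0 = w**2 + 5*w)
-359*k(f) + 114 = -(-3231)*(5 - 9) + 114 = -(-3231)*(-4) + 114 = -359*36 + 114 = -12924 + 114 = -12810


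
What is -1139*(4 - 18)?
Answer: 15946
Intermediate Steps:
-1139*(4 - 18) = -1139*(-14) = 15946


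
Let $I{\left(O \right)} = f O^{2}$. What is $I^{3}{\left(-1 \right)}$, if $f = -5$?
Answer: $-125$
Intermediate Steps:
$I{\left(O \right)} = - 5 O^{2}$
$I^{3}{\left(-1 \right)} = \left(- 5 \left(-1\right)^{2}\right)^{3} = \left(\left(-5\right) 1\right)^{3} = \left(-5\right)^{3} = -125$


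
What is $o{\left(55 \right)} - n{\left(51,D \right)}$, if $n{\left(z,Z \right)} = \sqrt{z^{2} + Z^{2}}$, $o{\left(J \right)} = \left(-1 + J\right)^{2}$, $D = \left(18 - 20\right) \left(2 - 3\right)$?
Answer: $2916 - \sqrt{2605} \approx 2865.0$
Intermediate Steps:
$D = 2$ ($D = \left(-2\right) \left(-1\right) = 2$)
$n{\left(z,Z \right)} = \sqrt{Z^{2} + z^{2}}$
$o{\left(55 \right)} - n{\left(51,D \right)} = \left(-1 + 55\right)^{2} - \sqrt{2^{2} + 51^{2}} = 54^{2} - \sqrt{4 + 2601} = 2916 - \sqrt{2605}$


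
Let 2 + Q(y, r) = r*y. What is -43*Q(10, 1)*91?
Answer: -31304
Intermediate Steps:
Q(y, r) = -2 + r*y
-43*Q(10, 1)*91 = -43*(-2 + 1*10)*91 = -43*(-2 + 10)*91 = -43*8*91 = -344*91 = -31304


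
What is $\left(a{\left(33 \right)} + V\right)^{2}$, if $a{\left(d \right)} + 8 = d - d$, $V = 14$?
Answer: $36$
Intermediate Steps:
$a{\left(d \right)} = -8$ ($a{\left(d \right)} = -8 + \left(d - d\right) = -8 + 0 = -8$)
$\left(a{\left(33 \right)} + V\right)^{2} = \left(-8 + 14\right)^{2} = 6^{2} = 36$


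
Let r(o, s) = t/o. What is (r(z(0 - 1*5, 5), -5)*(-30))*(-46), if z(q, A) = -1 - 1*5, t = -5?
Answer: 1150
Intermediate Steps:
z(q, A) = -6 (z(q, A) = -1 - 5 = -6)
r(o, s) = -5/o
(r(z(0 - 1*5, 5), -5)*(-30))*(-46) = (-5/(-6)*(-30))*(-46) = (-5*(-1/6)*(-30))*(-46) = ((5/6)*(-30))*(-46) = -25*(-46) = 1150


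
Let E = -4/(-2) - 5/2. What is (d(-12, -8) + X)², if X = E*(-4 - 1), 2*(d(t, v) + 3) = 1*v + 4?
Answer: 25/4 ≈ 6.2500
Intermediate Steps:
E = -½ (E = -4*(-½) - 5*½ = 2 - 5/2 = -½ ≈ -0.50000)
d(t, v) = -1 + v/2 (d(t, v) = -3 + (1*v + 4)/2 = -3 + (v + 4)/2 = -3 + (4 + v)/2 = -3 + (2 + v/2) = -1 + v/2)
X = 5/2 (X = -(-4 - 1)/2 = -½*(-5) = 5/2 ≈ 2.5000)
(d(-12, -8) + X)² = ((-1 + (½)*(-8)) + 5/2)² = ((-1 - 4) + 5/2)² = (-5 + 5/2)² = (-5/2)² = 25/4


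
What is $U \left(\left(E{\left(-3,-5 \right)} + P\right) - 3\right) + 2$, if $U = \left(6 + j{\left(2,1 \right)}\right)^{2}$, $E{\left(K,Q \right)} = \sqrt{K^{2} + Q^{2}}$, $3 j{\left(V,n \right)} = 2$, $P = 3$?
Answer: $2 + \frac{400 \sqrt{34}}{9} \approx 261.15$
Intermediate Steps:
$j{\left(V,n \right)} = \frac{2}{3}$ ($j{\left(V,n \right)} = \frac{1}{3} \cdot 2 = \frac{2}{3}$)
$U = \frac{400}{9}$ ($U = \left(6 + \frac{2}{3}\right)^{2} = \left(\frac{20}{3}\right)^{2} = \frac{400}{9} \approx 44.444$)
$U \left(\left(E{\left(-3,-5 \right)} + P\right) - 3\right) + 2 = \frac{400 \left(\left(\sqrt{\left(-3\right)^{2} + \left(-5\right)^{2}} + 3\right) - 3\right)}{9} + 2 = \frac{400 \left(\left(\sqrt{9 + 25} + 3\right) - 3\right)}{9} + 2 = \frac{400 \left(\left(\sqrt{34} + 3\right) - 3\right)}{9} + 2 = \frac{400 \left(\left(3 + \sqrt{34}\right) - 3\right)}{9} + 2 = \frac{400 \sqrt{34}}{9} + 2 = 2 + \frac{400 \sqrt{34}}{9}$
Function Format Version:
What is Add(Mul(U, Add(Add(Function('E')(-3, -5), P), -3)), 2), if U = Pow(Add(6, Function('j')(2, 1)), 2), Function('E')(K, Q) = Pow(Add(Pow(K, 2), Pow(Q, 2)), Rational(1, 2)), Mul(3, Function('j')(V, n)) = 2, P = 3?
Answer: Add(2, Mul(Rational(400, 9), Pow(34, Rational(1, 2)))) ≈ 261.15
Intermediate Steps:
Function('j')(V, n) = Rational(2, 3) (Function('j')(V, n) = Mul(Rational(1, 3), 2) = Rational(2, 3))
U = Rational(400, 9) (U = Pow(Add(6, Rational(2, 3)), 2) = Pow(Rational(20, 3), 2) = Rational(400, 9) ≈ 44.444)
Add(Mul(U, Add(Add(Function('E')(-3, -5), P), -3)), 2) = Add(Mul(Rational(400, 9), Add(Add(Pow(Add(Pow(-3, 2), Pow(-5, 2)), Rational(1, 2)), 3), -3)), 2) = Add(Mul(Rational(400, 9), Add(Add(Pow(Add(9, 25), Rational(1, 2)), 3), -3)), 2) = Add(Mul(Rational(400, 9), Add(Add(Pow(34, Rational(1, 2)), 3), -3)), 2) = Add(Mul(Rational(400, 9), Add(Add(3, Pow(34, Rational(1, 2))), -3)), 2) = Add(Mul(Rational(400, 9), Pow(34, Rational(1, 2))), 2) = Add(2, Mul(Rational(400, 9), Pow(34, Rational(1, 2))))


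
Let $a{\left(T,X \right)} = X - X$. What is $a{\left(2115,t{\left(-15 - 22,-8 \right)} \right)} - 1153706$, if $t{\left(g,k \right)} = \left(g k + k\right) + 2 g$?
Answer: $-1153706$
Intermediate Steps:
$t{\left(g,k \right)} = k + 2 g + g k$ ($t{\left(g,k \right)} = \left(k + g k\right) + 2 g = k + 2 g + g k$)
$a{\left(T,X \right)} = 0$
$a{\left(2115,t{\left(-15 - 22,-8 \right)} \right)} - 1153706 = 0 - 1153706 = -1153706$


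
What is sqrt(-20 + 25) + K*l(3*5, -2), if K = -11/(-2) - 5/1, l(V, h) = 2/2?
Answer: 1/2 + sqrt(5) ≈ 2.7361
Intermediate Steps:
l(V, h) = 1 (l(V, h) = 2*(1/2) = 1)
K = 1/2 (K = -11*(-1/2) - 5*1 = 11/2 - 5 = 1/2 ≈ 0.50000)
sqrt(-20 + 25) + K*l(3*5, -2) = sqrt(-20 + 25) + (1/2)*1 = sqrt(5) + 1/2 = 1/2 + sqrt(5)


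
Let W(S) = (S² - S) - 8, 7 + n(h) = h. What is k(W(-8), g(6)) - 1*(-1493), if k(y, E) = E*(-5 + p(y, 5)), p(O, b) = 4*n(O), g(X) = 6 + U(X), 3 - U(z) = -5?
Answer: 4615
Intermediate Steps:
U(z) = 8 (U(z) = 3 - 1*(-5) = 3 + 5 = 8)
n(h) = -7 + h
W(S) = -8 + S² - S
g(X) = 14 (g(X) = 6 + 8 = 14)
p(O, b) = -28 + 4*O (p(O, b) = 4*(-7 + O) = -28 + 4*O)
k(y, E) = E*(-33 + 4*y) (k(y, E) = E*(-5 + (-28 + 4*y)) = E*(-33 + 4*y))
k(W(-8), g(6)) - 1*(-1493) = 14*(-33 + 4*(-8 + (-8)² - 1*(-8))) - 1*(-1493) = 14*(-33 + 4*(-8 + 64 + 8)) + 1493 = 14*(-33 + 4*64) + 1493 = 14*(-33 + 256) + 1493 = 14*223 + 1493 = 3122 + 1493 = 4615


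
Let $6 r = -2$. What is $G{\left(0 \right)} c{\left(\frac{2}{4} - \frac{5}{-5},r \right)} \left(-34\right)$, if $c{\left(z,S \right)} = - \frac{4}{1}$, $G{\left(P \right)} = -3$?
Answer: $-408$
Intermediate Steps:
$r = - \frac{1}{3}$ ($r = \frac{1}{6} \left(-2\right) = - \frac{1}{3} \approx -0.33333$)
$c{\left(z,S \right)} = -4$ ($c{\left(z,S \right)} = \left(-4\right) 1 = -4$)
$G{\left(0 \right)} c{\left(\frac{2}{4} - \frac{5}{-5},r \right)} \left(-34\right) = \left(-3\right) \left(-4\right) \left(-34\right) = 12 \left(-34\right) = -408$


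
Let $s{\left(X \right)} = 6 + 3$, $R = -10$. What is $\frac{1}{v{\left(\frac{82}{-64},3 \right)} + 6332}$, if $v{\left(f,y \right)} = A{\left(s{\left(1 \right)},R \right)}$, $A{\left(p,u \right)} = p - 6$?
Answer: $\frac{1}{6335} \approx 0.00015785$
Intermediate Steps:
$s{\left(X \right)} = 9$
$A{\left(p,u \right)} = -6 + p$ ($A{\left(p,u \right)} = p - 6 = -6 + p$)
$v{\left(f,y \right)} = 3$ ($v{\left(f,y \right)} = -6 + 9 = 3$)
$\frac{1}{v{\left(\frac{82}{-64},3 \right)} + 6332} = \frac{1}{3 + 6332} = \frac{1}{6335}$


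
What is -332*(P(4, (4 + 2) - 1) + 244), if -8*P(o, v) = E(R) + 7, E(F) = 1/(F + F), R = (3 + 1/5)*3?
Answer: -15497345/192 ≈ -80715.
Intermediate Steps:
R = 48/5 (R = (3 + ⅕)*3 = (16/5)*3 = 48/5 ≈ 9.6000)
E(F) = 1/(2*F)
P(o, v) = -677/768 (P(o, v) = -(1/(2*(48/5)) + 7)/8 = -((½)*(5/48) + 7)/8 = -(5/96 + 7)/8 = -⅛*677/96 = -677/768)
-332*(P(4, (4 + 2) - 1) + 244) = -332*(-677/768 + 244) = -332*186715/768 = -15497345/192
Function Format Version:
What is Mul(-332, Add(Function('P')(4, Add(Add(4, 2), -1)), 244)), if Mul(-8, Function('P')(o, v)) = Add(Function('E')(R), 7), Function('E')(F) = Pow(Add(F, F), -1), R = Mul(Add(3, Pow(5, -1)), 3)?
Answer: Rational(-15497345, 192) ≈ -80715.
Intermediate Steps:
R = Rational(48, 5) (R = Mul(Add(3, Rational(1, 5)), 3) = Mul(Rational(16, 5), 3) = Rational(48, 5) ≈ 9.6000)
Function('E')(F) = Mul(Rational(1, 2), Pow(F, -1)) (Function('E')(F) = Pow(Mul(2, F), -1) = Mul(Rational(1, 2), Pow(F, -1)))
Function('P')(o, v) = Rational(-677, 768) (Function('P')(o, v) = Mul(Rational(-1, 8), Add(Mul(Rational(1, 2), Pow(Rational(48, 5), -1)), 7)) = Mul(Rational(-1, 8), Add(Mul(Rational(1, 2), Rational(5, 48)), 7)) = Mul(Rational(-1, 8), Add(Rational(5, 96), 7)) = Mul(Rational(-1, 8), Rational(677, 96)) = Rational(-677, 768))
Mul(-332, Add(Function('P')(4, Add(Add(4, 2), -1)), 244)) = Mul(-332, Add(Rational(-677, 768), 244)) = Mul(-332, Rational(186715, 768)) = Rational(-15497345, 192)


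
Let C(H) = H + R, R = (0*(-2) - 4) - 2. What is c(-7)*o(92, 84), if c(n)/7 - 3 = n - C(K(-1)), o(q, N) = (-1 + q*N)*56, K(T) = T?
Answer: 9086952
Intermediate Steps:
R = -6 (R = (0 - 4) - 2 = -4 - 2 = -6)
o(q, N) = -56 + 56*N*q (o(q, N) = (-1 + N*q)*56 = -56 + 56*N*q)
C(H) = -6 + H (C(H) = H - 6 = -6 + H)
c(n) = 70 + 7*n (c(n) = 21 + 7*(n - (-6 - 1)) = 21 + 7*(n - 1*(-7)) = 21 + 7*(n + 7) = 21 + 7*(7 + n) = 21 + (49 + 7*n) = 70 + 7*n)
c(-7)*o(92, 84) = (70 + 7*(-7))*(-56 + 56*84*92) = (70 - 49)*(-56 + 432768) = 21*432712 = 9086952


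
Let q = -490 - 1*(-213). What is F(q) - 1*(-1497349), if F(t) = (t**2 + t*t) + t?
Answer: 1650530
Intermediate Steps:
q = -277 (q = -490 + 213 = -277)
F(t) = t + 2*t**2 (F(t) = (t**2 + t**2) + t = 2*t**2 + t = t + 2*t**2)
F(q) - 1*(-1497349) = -277*(1 + 2*(-277)) - 1*(-1497349) = -277*(1 - 554) + 1497349 = -277*(-553) + 1497349 = 153181 + 1497349 = 1650530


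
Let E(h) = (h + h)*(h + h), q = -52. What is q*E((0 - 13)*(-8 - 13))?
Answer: -15502032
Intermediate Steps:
E(h) = 4*h² (E(h) = (2*h)*(2*h) = 4*h²)
q*E((0 - 13)*(-8 - 13)) = -208*((0 - 13)*(-8 - 13))² = -208*(-13*(-21))² = -208*273² = -208*74529 = -52*298116 = -15502032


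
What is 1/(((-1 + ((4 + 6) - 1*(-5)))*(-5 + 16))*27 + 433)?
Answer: 1/4591 ≈ 0.00021782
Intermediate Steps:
1/(((-1 + ((4 + 6) - 1*(-5)))*(-5 + 16))*27 + 433) = 1/(((-1 + (10 + 5))*11)*27 + 433) = 1/(((-1 + 15)*11)*27 + 433) = 1/((14*11)*27 + 433) = 1/(154*27 + 433) = 1/(4158 + 433) = 1/4591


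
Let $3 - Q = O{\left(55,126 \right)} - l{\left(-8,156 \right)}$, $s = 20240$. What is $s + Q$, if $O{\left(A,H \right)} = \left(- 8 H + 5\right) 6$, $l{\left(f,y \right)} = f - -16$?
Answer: $26269$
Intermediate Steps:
$l{\left(f,y \right)} = 16 + f$ ($l{\left(f,y \right)} = f + 16 = 16 + f$)
$O{\left(A,H \right)} = 30 - 48 H$ ($O{\left(A,H \right)} = \left(5 - 8 H\right) 6 = 30 - 48 H$)
$Q = 6029$ ($Q = 3 - \left(\left(30 - 6048\right) - \left(16 - 8\right)\right) = 3 - \left(\left(30 - 6048\right) - 8\right) = 3 - \left(-6018 - 8\right) = 3 - -6026 = 3 + 6026 = 6029$)
$s + Q = 20240 + 6029 = 26269$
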